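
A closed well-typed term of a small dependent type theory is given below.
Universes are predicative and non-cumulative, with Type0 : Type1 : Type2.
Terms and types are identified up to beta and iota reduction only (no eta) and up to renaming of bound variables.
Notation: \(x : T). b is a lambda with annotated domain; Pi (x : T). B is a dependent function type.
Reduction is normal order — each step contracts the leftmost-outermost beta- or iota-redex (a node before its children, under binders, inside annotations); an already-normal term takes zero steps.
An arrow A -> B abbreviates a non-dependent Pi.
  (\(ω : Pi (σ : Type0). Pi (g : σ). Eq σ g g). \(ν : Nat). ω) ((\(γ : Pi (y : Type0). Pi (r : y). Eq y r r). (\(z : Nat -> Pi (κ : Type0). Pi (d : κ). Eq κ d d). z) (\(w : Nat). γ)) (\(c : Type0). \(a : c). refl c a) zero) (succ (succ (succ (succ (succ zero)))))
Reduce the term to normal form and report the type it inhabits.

normal form:
  \(ω : Type0). \(σ : ω). refl ω σ
inferred type:
  Pi (ω : Type0). Pi (σ : ω). Eq ω σ σ


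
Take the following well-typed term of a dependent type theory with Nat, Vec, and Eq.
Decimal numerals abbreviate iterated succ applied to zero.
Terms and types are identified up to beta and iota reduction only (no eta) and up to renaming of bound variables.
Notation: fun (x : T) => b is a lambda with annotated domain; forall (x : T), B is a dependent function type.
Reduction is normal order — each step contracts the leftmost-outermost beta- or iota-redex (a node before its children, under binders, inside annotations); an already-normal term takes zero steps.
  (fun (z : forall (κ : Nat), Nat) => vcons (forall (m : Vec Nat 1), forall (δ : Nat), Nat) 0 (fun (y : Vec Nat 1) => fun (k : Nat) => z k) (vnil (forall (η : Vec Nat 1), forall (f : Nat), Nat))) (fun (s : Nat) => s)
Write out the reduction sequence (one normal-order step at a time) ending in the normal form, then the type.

reduction (normal order):
  (fun (z : forall (κ : Nat), Nat) => vcons (forall (m : Vec Nat 1), forall (δ : Nat), Nat) 0 (fun (y : Vec Nat 1) => fun (k : Nat) => z k) (vnil (forall (η : Vec Nat 1), forall (f : Nat), Nat))) (fun (s : Nat) => s)
  ~> vcons (forall (z : Vec Nat 1), forall (κ : Nat), Nat) 0 (fun (m : Vec Nat 1) => fun (δ : Nat) => (fun (y : Nat) => y) δ) (vnil (forall (k : Vec Nat 1), forall (η : Nat), Nat))
  ~> vcons (forall (z : Vec Nat 1), forall (κ : Nat), Nat) 0 (fun (m : Vec Nat 1) => fun (δ : Nat) => δ) (vnil (forall (y : Vec Nat 1), forall (k : Nat), Nat))
the term's type:
  Vec (forall (z : Vec Nat 1), forall (κ : Nat), Nat) 1


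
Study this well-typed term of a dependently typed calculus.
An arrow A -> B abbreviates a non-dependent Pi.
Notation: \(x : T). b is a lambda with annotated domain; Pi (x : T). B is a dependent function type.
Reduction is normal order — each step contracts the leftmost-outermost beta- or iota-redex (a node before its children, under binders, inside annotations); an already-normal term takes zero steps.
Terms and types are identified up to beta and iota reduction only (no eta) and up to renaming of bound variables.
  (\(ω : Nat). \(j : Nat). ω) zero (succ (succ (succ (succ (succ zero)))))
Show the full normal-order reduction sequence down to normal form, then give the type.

reduction (normal order):
  (\(ω : Nat). \(j : Nat). ω) zero (succ (succ (succ (succ (succ zero)))))
  ~> (\(ω : Nat). zero) (succ (succ (succ (succ (succ zero)))))
  ~> zero
the term's type:
  Nat


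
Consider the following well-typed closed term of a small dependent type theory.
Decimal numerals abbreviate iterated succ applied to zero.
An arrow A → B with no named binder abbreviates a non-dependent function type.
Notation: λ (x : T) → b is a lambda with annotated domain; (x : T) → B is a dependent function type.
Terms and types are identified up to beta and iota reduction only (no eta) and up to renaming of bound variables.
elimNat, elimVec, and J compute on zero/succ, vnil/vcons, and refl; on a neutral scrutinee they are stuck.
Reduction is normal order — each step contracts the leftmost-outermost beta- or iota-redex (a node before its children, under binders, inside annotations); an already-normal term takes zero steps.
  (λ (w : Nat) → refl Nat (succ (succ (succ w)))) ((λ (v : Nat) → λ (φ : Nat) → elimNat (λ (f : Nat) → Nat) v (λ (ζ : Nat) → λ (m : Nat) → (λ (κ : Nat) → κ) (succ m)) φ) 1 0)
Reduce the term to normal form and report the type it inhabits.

resulting normal form:
  refl Nat 4
inferred type:
  Eq Nat 4 4
observation: the term reaches its normal form after 4 normal-order steps.


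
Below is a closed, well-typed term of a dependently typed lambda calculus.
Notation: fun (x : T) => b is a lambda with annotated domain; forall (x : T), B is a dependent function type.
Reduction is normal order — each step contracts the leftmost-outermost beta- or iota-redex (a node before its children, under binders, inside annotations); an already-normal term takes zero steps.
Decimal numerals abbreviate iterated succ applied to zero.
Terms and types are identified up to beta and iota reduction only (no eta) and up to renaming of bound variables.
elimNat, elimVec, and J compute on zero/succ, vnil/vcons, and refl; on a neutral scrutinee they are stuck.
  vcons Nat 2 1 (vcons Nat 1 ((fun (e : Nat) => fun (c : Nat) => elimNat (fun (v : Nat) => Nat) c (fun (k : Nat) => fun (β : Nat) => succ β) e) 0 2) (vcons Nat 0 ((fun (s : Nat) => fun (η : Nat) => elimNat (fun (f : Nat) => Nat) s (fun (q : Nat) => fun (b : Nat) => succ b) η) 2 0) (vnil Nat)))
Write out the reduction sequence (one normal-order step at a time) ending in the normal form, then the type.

normal-order reduction:
  vcons Nat 2 1 (vcons Nat 1 ((fun (e : Nat) => fun (c : Nat) => elimNat (fun (v : Nat) => Nat) c (fun (k : Nat) => fun (β : Nat) => succ β) e) 0 2) (vcons Nat 0 ((fun (s : Nat) => fun (η : Nat) => elimNat (fun (f : Nat) => Nat) s (fun (q : Nat) => fun (b : Nat) => succ b) η) 2 0) (vnil Nat)))
  ~> vcons Nat 2 1 (vcons Nat 1 ((fun (e : Nat) => elimNat (fun (c : Nat) => Nat) e (fun (v : Nat) => fun (k : Nat) => succ k) 0) 2) (vcons Nat 0 ((fun (β : Nat) => fun (s : Nat) => elimNat (fun (η : Nat) => Nat) β (fun (f : Nat) => fun (q : Nat) => succ q) s) 2 0) (vnil Nat)))
  ~> vcons Nat 2 1 (vcons Nat 1 (elimNat (fun (e : Nat) => Nat) 2 (fun (c : Nat) => fun (v : Nat) => succ v) 0) (vcons Nat 0 ((fun (k : Nat) => fun (β : Nat) => elimNat (fun (s : Nat) => Nat) k (fun (η : Nat) => fun (f : Nat) => succ f) β) 2 0) (vnil Nat)))
  ~> vcons Nat 2 1 (vcons Nat 1 2 (vcons Nat 0 ((fun (e : Nat) => fun (c : Nat) => elimNat (fun (v : Nat) => Nat) e (fun (k : Nat) => fun (β : Nat) => succ β) c) 2 0) (vnil Nat)))
  ~> vcons Nat 2 1 (vcons Nat 1 2 (vcons Nat 0 ((fun (e : Nat) => elimNat (fun (c : Nat) => Nat) 2 (fun (v : Nat) => fun (k : Nat) => succ k) e) 0) (vnil Nat)))
  ~> vcons Nat 2 1 (vcons Nat 1 2 (vcons Nat 0 (elimNat (fun (e : Nat) => Nat) 2 (fun (c : Nat) => fun (v : Nat) => succ v) 0) (vnil Nat)))
  ~> vcons Nat 2 1 (vcons Nat 1 2 (vcons Nat 0 2 (vnil Nat)))
type:
  Vec Nat 3


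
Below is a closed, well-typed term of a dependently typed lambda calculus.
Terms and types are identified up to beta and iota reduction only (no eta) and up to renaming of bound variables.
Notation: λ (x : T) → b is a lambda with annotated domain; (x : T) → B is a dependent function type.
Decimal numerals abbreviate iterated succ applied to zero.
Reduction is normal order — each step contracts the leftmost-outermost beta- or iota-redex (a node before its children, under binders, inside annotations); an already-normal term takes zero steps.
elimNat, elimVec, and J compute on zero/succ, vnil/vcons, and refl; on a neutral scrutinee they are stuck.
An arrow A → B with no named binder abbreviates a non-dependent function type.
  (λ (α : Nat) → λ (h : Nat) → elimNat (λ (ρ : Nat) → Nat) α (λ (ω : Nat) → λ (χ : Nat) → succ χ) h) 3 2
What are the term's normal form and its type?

resulting normal form:
  5
the term's type:
  Nat


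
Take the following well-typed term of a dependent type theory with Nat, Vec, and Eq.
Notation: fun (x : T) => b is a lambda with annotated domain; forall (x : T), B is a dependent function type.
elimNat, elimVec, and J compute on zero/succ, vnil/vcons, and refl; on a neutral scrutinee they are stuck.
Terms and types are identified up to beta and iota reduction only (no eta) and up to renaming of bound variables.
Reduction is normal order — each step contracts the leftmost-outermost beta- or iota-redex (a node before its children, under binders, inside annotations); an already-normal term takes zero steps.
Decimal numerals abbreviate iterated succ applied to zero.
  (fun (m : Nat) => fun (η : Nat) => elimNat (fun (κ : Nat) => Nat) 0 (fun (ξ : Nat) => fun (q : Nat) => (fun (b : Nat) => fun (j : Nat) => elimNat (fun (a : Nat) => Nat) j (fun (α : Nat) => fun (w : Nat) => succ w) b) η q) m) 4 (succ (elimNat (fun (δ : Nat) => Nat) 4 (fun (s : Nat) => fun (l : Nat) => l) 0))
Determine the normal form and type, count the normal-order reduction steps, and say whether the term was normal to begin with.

resulting normal form:
  20
the term's type:
  Nat
normal-order step count: 91
term was already normal: no
first contracted redex: a beta-redex


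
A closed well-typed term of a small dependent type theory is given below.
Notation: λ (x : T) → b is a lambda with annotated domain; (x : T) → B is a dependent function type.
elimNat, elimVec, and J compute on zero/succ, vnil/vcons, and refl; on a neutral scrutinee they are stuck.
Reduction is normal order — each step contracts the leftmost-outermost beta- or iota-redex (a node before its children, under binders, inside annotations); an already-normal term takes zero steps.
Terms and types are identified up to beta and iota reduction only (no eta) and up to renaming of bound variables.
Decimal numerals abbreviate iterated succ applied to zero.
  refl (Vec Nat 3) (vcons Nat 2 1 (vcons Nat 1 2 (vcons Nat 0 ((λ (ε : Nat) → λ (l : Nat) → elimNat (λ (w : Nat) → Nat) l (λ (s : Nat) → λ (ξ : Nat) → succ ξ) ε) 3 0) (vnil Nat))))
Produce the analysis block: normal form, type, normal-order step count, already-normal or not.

resulting normal form:
  refl (Vec Nat 3) (vcons Nat 2 1 (vcons Nat 1 2 (vcons Nat 0 3 (vnil Nat))))
inferred type:
  Eq (Vec Nat 3) (vcons Nat 2 1 (vcons Nat 1 2 (vcons Nat 0 3 (vnil Nat)))) (vcons Nat 2 1 (vcons Nat 1 2 (vcons Nat 0 3 (vnil Nat))))
steps to reach normal form (normal order): 12
started in normal form: no
first contracted redex: a beta-redex


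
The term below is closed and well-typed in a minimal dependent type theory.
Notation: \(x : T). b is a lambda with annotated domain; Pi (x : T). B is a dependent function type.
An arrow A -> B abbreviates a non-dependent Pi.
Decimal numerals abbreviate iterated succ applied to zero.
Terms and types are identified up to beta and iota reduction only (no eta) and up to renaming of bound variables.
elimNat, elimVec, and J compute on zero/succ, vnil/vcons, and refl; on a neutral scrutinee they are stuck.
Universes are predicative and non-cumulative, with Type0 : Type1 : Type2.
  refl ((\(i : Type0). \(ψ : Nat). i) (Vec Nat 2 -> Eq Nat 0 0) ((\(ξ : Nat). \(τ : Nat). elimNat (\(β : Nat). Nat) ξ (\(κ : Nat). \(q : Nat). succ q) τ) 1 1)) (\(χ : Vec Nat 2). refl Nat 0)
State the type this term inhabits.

inferred type:
  Eq (Vec Nat 2 -> Eq Nat 0 0) (\(i : Vec Nat 2). refl Nat 0) (\(ψ : Vec Nat 2). refl Nat 0)


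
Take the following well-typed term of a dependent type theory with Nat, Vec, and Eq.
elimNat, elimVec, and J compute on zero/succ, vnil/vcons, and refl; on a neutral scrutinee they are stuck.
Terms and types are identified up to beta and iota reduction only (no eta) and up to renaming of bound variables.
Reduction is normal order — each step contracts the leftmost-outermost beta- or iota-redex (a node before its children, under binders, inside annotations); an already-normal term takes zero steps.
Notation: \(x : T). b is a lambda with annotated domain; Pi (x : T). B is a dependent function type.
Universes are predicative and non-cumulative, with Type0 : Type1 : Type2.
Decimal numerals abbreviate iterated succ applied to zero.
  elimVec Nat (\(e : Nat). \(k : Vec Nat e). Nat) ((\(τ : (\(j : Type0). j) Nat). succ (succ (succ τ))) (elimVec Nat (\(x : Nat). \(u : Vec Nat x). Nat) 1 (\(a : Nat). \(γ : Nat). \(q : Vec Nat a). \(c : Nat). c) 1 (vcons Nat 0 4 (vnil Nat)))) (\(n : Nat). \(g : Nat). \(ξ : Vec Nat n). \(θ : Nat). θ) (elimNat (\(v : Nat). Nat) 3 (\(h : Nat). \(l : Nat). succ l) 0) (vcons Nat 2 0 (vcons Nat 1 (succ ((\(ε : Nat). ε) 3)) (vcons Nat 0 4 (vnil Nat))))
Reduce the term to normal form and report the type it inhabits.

resulting normal form:
  4
inferred type:
  Nat


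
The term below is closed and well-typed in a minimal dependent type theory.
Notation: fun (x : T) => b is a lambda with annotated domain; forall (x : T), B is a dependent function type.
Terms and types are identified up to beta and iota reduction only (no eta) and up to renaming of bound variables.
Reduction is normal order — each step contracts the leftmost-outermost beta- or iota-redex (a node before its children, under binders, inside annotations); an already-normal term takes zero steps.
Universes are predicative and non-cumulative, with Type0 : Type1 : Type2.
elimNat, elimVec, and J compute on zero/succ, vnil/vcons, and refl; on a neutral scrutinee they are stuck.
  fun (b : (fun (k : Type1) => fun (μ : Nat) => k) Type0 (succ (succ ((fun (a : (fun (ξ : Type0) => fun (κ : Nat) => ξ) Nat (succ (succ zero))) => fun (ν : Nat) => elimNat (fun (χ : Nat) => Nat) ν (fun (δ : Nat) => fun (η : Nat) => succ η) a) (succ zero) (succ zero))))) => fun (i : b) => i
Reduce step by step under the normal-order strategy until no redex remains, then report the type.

normal-order reduction:
  fun (b : (fun (k : Type1) => fun (μ : Nat) => k) Type0 (succ (succ ((fun (a : (fun (ξ : Type0) => fun (κ : Nat) => ξ) Nat (succ (succ zero))) => fun (ν : Nat) => elimNat (fun (χ : Nat) => Nat) ν (fun (δ : Nat) => fun (η : Nat) => succ η) a) (succ zero) (succ zero))))) => fun (i : b) => i
  ~> fun (b : (fun (k : Nat) => Type0) (succ (succ ((fun (μ : (fun (a : Type0) => fun (ξ : Nat) => a) Nat (succ (succ zero))) => fun (κ : Nat) => elimNat (fun (ν : Nat) => Nat) κ (fun (χ : Nat) => fun (δ : Nat) => succ δ) μ) (succ zero) (succ zero))))) => fun (η : b) => η
  ~> fun (b : Type0) => fun (k : b) => k
type:
  forall (b : Type0), forall (k : b), b


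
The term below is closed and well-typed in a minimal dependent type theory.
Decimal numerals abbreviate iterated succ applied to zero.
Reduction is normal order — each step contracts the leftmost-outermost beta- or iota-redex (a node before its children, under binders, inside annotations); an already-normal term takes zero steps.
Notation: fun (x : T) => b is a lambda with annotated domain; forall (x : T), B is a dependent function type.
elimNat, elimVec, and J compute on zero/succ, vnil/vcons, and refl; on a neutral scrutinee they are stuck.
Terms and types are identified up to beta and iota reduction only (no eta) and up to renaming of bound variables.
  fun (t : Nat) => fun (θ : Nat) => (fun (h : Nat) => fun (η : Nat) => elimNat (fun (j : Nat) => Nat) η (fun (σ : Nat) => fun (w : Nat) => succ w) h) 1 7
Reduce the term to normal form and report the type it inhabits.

reduced normal form:
  fun (t : Nat) => fun (θ : Nat) => 8
the term's type:
  forall (t : Nat), forall (θ : Nat), Nat


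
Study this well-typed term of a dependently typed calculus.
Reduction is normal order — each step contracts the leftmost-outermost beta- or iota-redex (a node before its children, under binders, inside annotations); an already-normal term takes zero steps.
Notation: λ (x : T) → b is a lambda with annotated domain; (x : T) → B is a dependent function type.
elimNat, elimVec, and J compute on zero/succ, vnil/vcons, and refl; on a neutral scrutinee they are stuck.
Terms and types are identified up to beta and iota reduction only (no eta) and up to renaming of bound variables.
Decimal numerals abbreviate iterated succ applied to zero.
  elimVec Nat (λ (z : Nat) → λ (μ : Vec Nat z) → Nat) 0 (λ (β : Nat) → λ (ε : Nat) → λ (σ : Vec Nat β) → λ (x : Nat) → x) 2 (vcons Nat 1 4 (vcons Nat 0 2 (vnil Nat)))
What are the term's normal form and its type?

resulting normal form:
  0
type:
  Nat


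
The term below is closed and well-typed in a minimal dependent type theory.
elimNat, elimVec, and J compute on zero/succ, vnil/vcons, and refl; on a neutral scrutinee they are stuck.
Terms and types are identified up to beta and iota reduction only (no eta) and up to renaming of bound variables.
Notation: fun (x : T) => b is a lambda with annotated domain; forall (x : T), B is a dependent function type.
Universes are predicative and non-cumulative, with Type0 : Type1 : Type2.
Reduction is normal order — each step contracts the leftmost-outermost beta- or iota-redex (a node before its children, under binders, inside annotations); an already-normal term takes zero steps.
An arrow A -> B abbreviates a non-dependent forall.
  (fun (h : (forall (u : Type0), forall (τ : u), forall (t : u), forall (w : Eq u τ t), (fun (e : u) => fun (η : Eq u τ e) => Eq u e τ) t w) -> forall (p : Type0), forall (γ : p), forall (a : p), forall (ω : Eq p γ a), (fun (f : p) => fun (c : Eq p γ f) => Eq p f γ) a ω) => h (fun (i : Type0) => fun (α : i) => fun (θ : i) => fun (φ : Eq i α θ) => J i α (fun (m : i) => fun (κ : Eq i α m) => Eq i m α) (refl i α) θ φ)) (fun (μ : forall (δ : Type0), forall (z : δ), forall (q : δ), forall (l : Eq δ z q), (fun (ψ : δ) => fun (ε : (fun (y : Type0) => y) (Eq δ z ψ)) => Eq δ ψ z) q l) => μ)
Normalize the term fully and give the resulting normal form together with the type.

resulting normal form:
  fun (h : Type0) => fun (u : h) => fun (τ : h) => fun (t : Eq h u τ) => J h u (fun (w : h) => fun (e : Eq h u w) => Eq h w u) (refl h u) τ t
type:
  forall (h : Type0), forall (u : h), forall (τ : h), Eq h u τ -> Eq h τ u
observation: 2 normal-order steps separate the term from its normal form.


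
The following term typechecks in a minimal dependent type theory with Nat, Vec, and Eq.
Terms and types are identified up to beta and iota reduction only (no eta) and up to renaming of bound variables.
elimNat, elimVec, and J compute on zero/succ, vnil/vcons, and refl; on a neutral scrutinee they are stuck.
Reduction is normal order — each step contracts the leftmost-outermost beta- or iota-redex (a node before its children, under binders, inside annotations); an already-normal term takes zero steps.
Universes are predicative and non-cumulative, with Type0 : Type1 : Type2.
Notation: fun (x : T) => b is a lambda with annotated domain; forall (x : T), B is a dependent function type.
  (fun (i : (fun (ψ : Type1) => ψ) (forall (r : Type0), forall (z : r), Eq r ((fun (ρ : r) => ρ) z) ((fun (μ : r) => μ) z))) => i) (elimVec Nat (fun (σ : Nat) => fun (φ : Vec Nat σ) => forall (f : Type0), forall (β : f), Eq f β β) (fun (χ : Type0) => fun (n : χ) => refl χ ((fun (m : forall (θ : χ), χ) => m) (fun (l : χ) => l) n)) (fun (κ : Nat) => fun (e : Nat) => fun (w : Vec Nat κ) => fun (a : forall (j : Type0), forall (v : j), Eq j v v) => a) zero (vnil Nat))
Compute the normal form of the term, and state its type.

resulting normal form:
  fun (i : Type0) => fun (ψ : i) => refl i ψ
inferred type:
  forall (i : Type0), forall (ψ : i), Eq i ψ ψ


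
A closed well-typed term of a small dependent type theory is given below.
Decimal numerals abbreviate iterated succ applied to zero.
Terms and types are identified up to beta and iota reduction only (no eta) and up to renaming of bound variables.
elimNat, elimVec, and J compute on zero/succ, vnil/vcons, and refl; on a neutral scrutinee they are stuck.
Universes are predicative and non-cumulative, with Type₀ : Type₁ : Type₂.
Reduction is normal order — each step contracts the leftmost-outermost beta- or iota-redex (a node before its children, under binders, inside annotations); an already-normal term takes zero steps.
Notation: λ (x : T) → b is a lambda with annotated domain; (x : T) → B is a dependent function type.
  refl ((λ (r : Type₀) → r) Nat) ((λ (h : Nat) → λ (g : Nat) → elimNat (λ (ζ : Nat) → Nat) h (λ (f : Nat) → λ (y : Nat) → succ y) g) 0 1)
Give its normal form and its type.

resulting normal form:
  refl Nat 1
the term's type:
  Eq Nat 1 1


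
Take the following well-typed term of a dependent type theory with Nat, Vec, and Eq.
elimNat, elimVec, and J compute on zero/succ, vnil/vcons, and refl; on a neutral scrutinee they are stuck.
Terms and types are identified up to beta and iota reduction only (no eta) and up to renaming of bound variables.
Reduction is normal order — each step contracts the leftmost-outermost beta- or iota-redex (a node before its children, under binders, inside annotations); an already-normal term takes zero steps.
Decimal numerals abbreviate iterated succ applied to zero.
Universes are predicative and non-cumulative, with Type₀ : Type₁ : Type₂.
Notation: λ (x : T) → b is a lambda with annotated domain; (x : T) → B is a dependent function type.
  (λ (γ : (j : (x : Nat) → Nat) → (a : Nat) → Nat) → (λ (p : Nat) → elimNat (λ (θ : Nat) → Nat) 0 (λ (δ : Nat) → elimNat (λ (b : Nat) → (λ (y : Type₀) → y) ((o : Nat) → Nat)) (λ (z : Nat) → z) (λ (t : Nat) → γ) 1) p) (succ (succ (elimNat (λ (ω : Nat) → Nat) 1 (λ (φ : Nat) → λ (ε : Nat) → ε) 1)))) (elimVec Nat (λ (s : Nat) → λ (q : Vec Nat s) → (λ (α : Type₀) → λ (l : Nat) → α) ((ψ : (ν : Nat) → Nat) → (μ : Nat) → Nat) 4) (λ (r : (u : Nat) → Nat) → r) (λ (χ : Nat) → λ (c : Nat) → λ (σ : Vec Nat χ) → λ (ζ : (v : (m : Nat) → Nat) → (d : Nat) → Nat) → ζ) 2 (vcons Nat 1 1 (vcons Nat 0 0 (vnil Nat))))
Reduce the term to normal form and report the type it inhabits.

normal form:
  0
the term's type:
  Nat
observation: the term reaches its normal form after 61 normal-order steps.


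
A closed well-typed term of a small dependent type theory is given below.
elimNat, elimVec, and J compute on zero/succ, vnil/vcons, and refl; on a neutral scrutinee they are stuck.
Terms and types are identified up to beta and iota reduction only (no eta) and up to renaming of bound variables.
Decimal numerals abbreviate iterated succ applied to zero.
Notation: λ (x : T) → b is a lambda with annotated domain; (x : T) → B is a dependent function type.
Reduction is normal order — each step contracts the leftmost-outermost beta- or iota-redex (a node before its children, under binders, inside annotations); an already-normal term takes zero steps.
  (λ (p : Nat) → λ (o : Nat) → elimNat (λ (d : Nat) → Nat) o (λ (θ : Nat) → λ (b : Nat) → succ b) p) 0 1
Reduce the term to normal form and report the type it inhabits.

normal form:
  1
the term's type:
  Nat


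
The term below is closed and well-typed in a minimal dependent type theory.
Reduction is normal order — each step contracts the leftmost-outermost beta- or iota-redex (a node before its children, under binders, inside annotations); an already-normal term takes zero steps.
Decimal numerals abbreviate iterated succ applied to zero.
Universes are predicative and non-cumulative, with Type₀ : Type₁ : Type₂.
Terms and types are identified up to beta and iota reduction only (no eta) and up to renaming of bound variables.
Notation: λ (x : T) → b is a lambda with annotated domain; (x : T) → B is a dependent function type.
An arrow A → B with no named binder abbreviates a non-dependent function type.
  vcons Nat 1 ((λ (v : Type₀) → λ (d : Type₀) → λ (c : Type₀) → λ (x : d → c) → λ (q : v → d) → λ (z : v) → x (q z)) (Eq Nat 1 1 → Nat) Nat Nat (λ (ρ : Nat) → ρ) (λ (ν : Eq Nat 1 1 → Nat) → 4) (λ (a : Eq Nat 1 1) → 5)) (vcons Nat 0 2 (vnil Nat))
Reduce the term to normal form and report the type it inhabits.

resulting normal form:
  vcons Nat 1 4 (vcons Nat 0 2 (vnil Nat))
inferred type:
  Vec Nat 2


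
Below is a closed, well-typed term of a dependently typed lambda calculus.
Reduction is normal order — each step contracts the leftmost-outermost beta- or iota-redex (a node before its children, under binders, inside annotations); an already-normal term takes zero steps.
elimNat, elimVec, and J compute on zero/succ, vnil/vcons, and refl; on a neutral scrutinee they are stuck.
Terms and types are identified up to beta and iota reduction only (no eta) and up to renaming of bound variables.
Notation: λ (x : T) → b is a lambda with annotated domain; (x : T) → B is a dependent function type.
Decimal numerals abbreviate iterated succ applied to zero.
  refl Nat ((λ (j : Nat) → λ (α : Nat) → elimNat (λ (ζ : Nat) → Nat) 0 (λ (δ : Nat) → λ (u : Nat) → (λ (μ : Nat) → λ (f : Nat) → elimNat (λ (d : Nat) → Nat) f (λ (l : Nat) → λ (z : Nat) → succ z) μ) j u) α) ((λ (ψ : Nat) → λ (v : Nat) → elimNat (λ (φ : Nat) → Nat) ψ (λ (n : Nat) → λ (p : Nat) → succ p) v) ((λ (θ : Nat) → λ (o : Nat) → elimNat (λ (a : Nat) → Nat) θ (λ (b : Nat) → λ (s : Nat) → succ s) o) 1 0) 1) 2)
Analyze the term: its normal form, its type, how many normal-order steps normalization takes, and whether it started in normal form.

reduced normal form:
  refl Nat 4
type:
  Eq Nat 4 4
reduction steps (normal order): 45
already normal: no
first contracted redex: a beta-redex


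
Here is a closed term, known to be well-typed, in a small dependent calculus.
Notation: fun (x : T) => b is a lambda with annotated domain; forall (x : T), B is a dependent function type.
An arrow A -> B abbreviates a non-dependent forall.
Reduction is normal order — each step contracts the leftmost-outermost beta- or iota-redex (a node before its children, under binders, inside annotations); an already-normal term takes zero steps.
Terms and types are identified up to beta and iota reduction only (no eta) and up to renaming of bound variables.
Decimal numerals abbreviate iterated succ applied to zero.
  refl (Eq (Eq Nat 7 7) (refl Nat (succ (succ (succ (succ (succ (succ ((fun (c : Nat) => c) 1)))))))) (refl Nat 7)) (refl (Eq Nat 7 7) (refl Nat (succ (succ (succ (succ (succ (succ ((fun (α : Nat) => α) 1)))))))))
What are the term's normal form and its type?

reduced normal form:
  refl (Eq (Eq Nat 7 7) (refl Nat 7) (refl Nat 7)) (refl (Eq Nat 7 7) (refl Nat 7))
type:
  Eq (Eq (Eq Nat 7 7) (refl Nat 7) (refl Nat 7)) (refl (Eq Nat 7 7) (refl Nat 7)) (refl (Eq Nat 7 7) (refl Nat 7))
observation: contracting a beta-redex first, the term normalizes in 2 steps.


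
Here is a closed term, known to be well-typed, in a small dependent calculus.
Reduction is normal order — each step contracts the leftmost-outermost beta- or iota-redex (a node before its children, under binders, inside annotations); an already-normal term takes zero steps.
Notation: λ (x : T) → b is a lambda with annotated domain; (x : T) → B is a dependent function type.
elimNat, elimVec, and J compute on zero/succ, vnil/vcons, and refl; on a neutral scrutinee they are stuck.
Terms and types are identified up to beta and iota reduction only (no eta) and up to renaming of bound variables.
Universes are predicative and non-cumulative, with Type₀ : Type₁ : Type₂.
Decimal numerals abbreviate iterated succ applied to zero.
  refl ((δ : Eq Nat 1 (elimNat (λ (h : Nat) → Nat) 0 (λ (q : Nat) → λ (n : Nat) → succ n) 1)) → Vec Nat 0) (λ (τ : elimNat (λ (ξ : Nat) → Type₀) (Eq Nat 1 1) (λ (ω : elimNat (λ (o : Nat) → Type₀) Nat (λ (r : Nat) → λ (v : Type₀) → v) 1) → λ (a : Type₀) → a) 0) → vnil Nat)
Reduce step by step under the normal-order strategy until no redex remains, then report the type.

normal-order reduction sequence:
  refl ((δ : Eq Nat 1 (elimNat (λ (h : Nat) → Nat) 0 (λ (q : Nat) → λ (n : Nat) → succ n) 1)) → Vec Nat 0) (λ (τ : elimNat (λ (ξ : Nat) → Type₀) (Eq Nat 1 1) (λ (ω : elimNat (λ (o : Nat) → Type₀) Nat (λ (r : Nat) → λ (v : Type₀) → v) 1) → λ (a : Type₀) → a) 0) → vnil Nat)
  ~> refl ((δ : Eq Nat 1 ((λ (h : Nat) → λ (q : Nat) → succ q) 0 (elimNat (λ (n : Nat) → Nat) 0 (λ (τ : Nat) → λ (ξ : Nat) → succ ξ) 0))) → Vec Nat 0) (λ (ω : elimNat (λ (o : Nat) → Type₀) (Eq Nat 1 1) (λ (r : elimNat (λ (v : Nat) → Type₀) Nat (λ (a : Nat) → λ (β : Type₀) → β) 1) → λ (u : Type₀) → u) 0) → vnil Nat)
  ~> refl ((δ : Eq Nat 1 ((λ (h : Nat) → succ h) (elimNat (λ (q : Nat) → Nat) 0 (λ (n : Nat) → λ (τ : Nat) → succ τ) 0))) → Vec Nat 0) (λ (ξ : elimNat (λ (ω : Nat) → Type₀) (Eq Nat 1 1) (λ (o : elimNat (λ (r : Nat) → Type₀) Nat (λ (v : Nat) → λ (a : Type₀) → a) 1) → λ (β : Type₀) → β) 0) → vnil Nat)
  ~> refl ((δ : Eq Nat 1 (succ (elimNat (λ (h : Nat) → Nat) 0 (λ (q : Nat) → λ (n : Nat) → succ n) 0))) → Vec Nat 0) (λ (τ : elimNat (λ (ξ : Nat) → Type₀) (Eq Nat 1 1) (λ (ω : elimNat (λ (o : Nat) → Type₀) Nat (λ (r : Nat) → λ (v : Type₀) → v) 1) → λ (a : Type₀) → a) 0) → vnil Nat)
  ~> refl ((δ : Eq Nat 1 1) → Vec Nat 0) (λ (h : elimNat (λ (q : Nat) → Type₀) (Eq Nat 1 1) (λ (n : elimNat (λ (τ : Nat) → Type₀) Nat (λ (ξ : Nat) → λ (ω : Type₀) → ω) 1) → λ (o : Type₀) → o) 0) → vnil Nat)
  ~> refl ((δ : Eq Nat 1 1) → Vec Nat 0) (λ (h : Eq Nat 1 1) → vnil Nat)
the term's type:
  Eq ((δ : Eq Nat 1 1) → Vec Nat 0) (λ (h : Eq Nat 1 1) → vnil Nat) (λ (q : Eq Nat 1 1) → vnil Nat)


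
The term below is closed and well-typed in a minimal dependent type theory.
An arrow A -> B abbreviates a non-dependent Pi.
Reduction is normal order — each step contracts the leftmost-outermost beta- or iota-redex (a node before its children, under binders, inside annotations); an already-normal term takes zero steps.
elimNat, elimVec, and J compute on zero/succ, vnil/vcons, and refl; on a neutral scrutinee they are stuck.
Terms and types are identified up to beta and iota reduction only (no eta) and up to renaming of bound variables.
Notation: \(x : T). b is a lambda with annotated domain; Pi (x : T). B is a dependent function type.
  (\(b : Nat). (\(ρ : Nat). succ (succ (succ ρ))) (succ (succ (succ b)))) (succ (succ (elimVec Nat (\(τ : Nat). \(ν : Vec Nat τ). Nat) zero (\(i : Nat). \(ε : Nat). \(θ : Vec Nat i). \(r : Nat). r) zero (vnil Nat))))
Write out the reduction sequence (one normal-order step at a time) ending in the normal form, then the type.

normal-order reduction:
  (\(b : Nat). (\(ρ : Nat). succ (succ (succ ρ))) (succ (succ (succ b)))) (succ (succ (elimVec Nat (\(τ : Nat). \(ν : Vec Nat τ). Nat) zero (\(i : Nat). \(ε : Nat). \(θ : Vec Nat i). \(r : Nat). r) zero (vnil Nat))))
  ~> (\(b : Nat). succ (succ (succ b))) (succ (succ (succ (succ (succ (elimVec Nat (\(ρ : Nat). \(τ : Vec Nat ρ). Nat) zero (\(ν : Nat). \(i : Nat). \(ε : Vec Nat ν). \(θ : Nat). θ) zero (vnil Nat)))))))
  ~> succ (succ (succ (succ (succ (succ (succ (succ (elimVec Nat (\(b : Nat). \(ρ : Vec Nat b). Nat) zero (\(τ : Nat). \(ν : Nat). \(i : Vec Nat τ). \(ε : Nat). ε) zero (vnil Nat)))))))))
  ~> succ (succ (succ (succ (succ (succ (succ (succ zero)))))))
inferred type:
  Nat


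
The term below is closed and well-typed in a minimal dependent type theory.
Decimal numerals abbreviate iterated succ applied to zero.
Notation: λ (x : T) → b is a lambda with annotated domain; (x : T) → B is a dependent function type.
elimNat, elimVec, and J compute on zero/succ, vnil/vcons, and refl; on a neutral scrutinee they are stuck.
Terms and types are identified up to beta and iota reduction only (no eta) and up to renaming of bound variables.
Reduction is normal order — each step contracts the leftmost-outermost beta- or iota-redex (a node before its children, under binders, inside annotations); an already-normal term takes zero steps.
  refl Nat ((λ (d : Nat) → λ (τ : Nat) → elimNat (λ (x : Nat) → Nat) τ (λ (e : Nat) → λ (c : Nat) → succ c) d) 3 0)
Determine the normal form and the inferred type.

reduced normal form:
  refl Nat 3
type:
  Eq Nat 3 3


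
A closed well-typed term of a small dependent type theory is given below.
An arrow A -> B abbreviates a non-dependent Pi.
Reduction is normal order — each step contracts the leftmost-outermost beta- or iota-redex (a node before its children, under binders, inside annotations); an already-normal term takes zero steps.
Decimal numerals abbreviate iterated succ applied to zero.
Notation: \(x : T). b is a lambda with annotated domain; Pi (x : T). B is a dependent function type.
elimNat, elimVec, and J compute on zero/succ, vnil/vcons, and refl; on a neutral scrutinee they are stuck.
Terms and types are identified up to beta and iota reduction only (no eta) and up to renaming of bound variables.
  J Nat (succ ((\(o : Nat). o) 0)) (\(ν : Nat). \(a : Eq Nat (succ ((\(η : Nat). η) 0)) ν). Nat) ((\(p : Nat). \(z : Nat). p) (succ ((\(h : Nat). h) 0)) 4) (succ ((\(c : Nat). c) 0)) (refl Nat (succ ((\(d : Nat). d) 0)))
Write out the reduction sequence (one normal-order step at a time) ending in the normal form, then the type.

normal-order reduction:
  J Nat (succ ((\(o : Nat). o) 0)) (\(ν : Nat). \(a : Eq Nat (succ ((\(η : Nat). η) 0)) ν). Nat) ((\(p : Nat). \(z : Nat). p) (succ ((\(h : Nat). h) 0)) 4) (succ ((\(c : Nat). c) 0)) (refl Nat (succ ((\(d : Nat). d) 0)))
  ~> (\(o : Nat). \(ν : Nat). o) (succ ((\(a : Nat). a) 0)) 4
  ~> (\(o : Nat). succ ((\(ν : Nat). ν) 0)) 4
  ~> succ ((\(o : Nat). o) 0)
  ~> 1
inferred type:
  Nat


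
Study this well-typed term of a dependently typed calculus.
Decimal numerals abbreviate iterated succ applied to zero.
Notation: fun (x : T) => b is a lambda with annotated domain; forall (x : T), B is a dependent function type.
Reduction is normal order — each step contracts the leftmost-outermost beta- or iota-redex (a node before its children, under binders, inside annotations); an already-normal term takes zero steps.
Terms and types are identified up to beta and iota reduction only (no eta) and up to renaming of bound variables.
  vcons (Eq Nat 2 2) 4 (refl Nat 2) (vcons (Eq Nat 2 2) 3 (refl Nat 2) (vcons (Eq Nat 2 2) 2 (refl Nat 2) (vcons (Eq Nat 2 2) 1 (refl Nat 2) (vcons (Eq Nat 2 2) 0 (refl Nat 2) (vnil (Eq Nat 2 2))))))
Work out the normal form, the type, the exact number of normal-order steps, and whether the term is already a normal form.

normal form:
  vcons (Eq Nat 2 2) 4 (refl Nat 2) (vcons (Eq Nat 2 2) 3 (refl Nat 2) (vcons (Eq Nat 2 2) 2 (refl Nat 2) (vcons (Eq Nat 2 2) 1 (refl Nat 2) (vcons (Eq Nat 2 2) 0 (refl Nat 2) (vnil (Eq Nat 2 2))))))
type:
  Vec (Eq Nat 2 2) 5
normal-order step count: 0
term was already normal: yes


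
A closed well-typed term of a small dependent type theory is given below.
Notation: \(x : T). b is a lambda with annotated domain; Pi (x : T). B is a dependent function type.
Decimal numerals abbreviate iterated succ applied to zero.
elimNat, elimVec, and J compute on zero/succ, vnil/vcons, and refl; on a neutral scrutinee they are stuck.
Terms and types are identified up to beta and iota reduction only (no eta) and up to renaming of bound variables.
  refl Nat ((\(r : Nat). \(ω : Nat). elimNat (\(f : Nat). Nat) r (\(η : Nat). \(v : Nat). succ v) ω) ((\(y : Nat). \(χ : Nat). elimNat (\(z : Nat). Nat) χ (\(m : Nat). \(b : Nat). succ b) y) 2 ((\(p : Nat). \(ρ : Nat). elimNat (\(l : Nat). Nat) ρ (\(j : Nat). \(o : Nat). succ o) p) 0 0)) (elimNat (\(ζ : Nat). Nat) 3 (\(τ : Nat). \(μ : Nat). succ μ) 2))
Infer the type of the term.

inferred type:
  Eq Nat 7 7


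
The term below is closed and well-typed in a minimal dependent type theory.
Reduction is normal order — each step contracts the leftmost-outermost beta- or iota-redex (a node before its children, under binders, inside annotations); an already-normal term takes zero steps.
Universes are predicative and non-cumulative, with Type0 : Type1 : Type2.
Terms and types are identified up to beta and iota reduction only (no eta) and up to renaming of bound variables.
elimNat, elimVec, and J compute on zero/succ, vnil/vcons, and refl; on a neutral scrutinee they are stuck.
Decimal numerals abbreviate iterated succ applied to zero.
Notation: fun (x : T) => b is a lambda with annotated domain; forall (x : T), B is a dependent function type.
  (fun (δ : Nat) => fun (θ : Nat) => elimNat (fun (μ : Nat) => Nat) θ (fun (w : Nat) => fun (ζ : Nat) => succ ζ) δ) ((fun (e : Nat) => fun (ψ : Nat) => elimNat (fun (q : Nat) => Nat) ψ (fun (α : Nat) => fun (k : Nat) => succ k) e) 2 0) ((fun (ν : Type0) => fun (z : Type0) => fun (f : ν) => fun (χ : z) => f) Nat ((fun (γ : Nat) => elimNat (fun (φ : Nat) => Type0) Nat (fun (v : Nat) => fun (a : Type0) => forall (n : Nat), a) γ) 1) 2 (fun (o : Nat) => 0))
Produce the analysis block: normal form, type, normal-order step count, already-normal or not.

reduced normal form:
  4
the term's type:
  Nat
normal-order step count: 22
term was already normal: no
first redex: a beta-redex


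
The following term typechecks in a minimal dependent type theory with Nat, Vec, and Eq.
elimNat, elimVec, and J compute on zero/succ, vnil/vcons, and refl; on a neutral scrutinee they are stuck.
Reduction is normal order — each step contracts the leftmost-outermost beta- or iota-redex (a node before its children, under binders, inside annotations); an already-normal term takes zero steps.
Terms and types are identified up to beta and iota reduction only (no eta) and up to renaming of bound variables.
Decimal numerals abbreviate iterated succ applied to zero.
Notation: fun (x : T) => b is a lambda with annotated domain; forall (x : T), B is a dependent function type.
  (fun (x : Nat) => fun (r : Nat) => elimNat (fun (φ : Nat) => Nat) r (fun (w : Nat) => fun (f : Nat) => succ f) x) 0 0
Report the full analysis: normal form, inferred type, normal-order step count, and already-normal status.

resulting normal form:
  0
type:
  Nat
normal-order step count: 3
term was already normal: no
first contracted redex: a beta-redex


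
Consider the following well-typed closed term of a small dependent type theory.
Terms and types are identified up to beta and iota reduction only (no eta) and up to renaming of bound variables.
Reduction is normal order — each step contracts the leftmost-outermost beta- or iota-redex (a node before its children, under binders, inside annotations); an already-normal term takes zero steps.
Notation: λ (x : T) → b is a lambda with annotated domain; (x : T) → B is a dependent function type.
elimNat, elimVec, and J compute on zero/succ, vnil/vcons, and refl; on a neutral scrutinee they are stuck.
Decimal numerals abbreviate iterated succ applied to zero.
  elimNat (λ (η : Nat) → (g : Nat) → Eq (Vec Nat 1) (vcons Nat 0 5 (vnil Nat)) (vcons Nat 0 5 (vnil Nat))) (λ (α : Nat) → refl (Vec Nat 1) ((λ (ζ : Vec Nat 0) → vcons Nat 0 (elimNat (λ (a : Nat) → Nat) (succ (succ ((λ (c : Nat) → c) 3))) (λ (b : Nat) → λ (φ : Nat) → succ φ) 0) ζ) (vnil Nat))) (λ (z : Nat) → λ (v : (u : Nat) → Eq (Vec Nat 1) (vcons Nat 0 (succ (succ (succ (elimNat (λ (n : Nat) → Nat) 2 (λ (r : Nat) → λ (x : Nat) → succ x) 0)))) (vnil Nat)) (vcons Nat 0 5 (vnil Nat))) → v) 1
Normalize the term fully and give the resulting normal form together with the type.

normal form:
  λ (η : Nat) → refl (Vec Nat 1) (vcons Nat 0 5 (vnil Nat))
type:
  (η : Nat) → Eq (Vec Nat 1) (vcons Nat 0 5 (vnil Nat)) (vcons Nat 0 5 (vnil Nat))
observation: contracting an elimNat iota-redex first, the term normalizes in 7 steps.


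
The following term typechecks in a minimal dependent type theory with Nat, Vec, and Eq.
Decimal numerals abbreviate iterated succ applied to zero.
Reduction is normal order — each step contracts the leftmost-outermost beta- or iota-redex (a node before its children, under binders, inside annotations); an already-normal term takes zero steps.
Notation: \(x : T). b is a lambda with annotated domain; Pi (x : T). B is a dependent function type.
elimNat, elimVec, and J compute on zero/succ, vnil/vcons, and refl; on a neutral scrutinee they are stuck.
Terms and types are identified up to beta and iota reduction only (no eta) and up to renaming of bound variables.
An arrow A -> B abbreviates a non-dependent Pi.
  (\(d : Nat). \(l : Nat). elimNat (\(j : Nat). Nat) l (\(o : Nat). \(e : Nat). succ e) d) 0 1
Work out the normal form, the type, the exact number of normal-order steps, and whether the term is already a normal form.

normal form:
  1
type:
  Nat
normal-order step count: 3
started in normal form: no
first contracted redex: a beta-redex
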